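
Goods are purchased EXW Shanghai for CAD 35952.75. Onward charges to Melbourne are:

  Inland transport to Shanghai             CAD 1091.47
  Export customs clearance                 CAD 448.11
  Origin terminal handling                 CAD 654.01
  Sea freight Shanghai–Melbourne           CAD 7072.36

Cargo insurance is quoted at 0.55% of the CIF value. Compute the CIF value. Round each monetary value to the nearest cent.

CIF value: CAD 45468.78

Let C be the CIF value. C = EXW price + pre-shipment costs + freight + 0.55% × C
C − 0.55% × C = 35952.75 + 1091.47 + 448.11 + 654.01 + 7072.36
0.9945 × C = 45218.70
C = 45218.70 / 0.9945 = 45468.78
Insurance premium = 0.55% × 45468.78 = 250.08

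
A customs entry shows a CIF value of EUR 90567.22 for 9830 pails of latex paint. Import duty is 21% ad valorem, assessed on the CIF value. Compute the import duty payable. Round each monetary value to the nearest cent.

Import duty = 90567.22 × 21% = 19019.12

Import duty: EUR 19019.12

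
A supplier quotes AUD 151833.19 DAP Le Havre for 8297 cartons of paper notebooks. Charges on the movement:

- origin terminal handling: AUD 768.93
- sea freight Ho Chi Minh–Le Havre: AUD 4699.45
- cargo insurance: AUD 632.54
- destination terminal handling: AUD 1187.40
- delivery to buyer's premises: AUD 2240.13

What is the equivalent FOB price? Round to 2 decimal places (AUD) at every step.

Not relevant to the conversion: origin terminal — on the seller under both DAP and FOB; already in the DAP price and stays in the FOB price.
From DAP to FOB, the seller no longer bears: freight, insurance, destination terminal, delivery.
FOB price = 151833.19 − 4699.45 − 632.54 − 1187.40 − 2240.13 = 143073.67

FOB price: AUD 143073.67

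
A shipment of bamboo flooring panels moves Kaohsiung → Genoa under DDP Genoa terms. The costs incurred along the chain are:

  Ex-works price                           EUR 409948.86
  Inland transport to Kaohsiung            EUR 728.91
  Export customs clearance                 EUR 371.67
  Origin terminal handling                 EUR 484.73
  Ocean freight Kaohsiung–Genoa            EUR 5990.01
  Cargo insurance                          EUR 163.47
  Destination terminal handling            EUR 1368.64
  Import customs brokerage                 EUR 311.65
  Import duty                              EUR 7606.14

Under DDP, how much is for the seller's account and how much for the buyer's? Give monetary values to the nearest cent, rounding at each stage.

DDP: the seller bears all costs including import duty.
Seller's account: goods 409948.86 + inland to port 728.91 + export clearance 371.67 + origin terminal 484.73 + freight 5990.01 + insurance 163.47 + destination terminal 1368.64 + brokerage 311.65 + duty 7606.14 = 426974.08
Buyer's account: 0.00

Seller: EUR 426974.08; buyer: EUR 0.00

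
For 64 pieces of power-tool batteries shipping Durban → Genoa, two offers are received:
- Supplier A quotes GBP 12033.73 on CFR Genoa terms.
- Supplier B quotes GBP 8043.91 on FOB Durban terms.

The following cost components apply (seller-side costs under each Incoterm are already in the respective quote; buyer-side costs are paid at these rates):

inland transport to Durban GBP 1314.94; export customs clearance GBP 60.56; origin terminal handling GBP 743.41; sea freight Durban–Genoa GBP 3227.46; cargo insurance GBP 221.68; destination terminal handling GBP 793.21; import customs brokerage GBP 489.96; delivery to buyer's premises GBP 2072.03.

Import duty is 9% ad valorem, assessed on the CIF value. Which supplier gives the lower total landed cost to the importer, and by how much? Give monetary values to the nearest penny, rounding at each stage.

Supplier A (CFR):
CIF value = CFR price + insurance = 12033.73 + 221.68 = 12255.41
Import duty = 12255.41 × 9% = 1102.99
Buyer bears (A): 221.68 + 793.21 + 489.96 + 2072.03 = 3576.88
Landed cost (A) = invoice 12033.73 + 3576.88 + duty 1102.99 = 16713.60
Supplier B (FOB):
CIF value = FOB price + freight + insurance = 8043.91 + 3227.46 + 221.68 = 11493.05
Import duty = 11493.05 × 9% = 1034.37
Buyer bears (B): 3227.46 + 221.68 + 793.21 + 489.96 + 2072.03 = 6804.34
Landed cost (B) = invoice 8043.91 + 6804.34 + duty 1034.37 = 15882.62
Difference = |16713.60 − 15882.62| = 830.98

Supplier B is cheaper by GBP 830.98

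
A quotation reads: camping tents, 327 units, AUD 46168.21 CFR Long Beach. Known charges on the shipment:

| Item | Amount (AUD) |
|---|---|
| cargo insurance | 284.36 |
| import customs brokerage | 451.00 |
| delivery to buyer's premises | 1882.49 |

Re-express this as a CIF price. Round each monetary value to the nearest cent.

Not relevant to the conversion: delivery, brokerage — on the buyer under both terms; not part of either seller's price.
From CFR to CIF, the seller additionally bears: insurance.
CIF price = 46168.21 + 284.36 = 46452.57

CIF price: AUD 46452.57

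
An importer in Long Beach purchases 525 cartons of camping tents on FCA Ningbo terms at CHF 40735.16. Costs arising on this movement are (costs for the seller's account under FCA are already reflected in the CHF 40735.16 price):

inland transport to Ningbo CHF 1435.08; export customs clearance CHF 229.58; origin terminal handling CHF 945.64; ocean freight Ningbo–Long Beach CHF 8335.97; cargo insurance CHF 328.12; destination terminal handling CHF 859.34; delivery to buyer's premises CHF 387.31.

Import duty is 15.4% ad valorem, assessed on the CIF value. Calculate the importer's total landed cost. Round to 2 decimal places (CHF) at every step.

Total landed cost: CHF 59344.65

FCA: the seller delivers export-cleared goods to the carrier; the buyer bears costs from that point.
Already in the invoice (seller's account under FCA): inland to port, export clearance — exclude.
CIF value = FCA price + origin terminal + freight + insurance = 40735.16 + 945.64 + 8335.97 + 328.12 = 50344.89
Import duty = 50344.89 × 15.4% = 7753.11
Buyer bears: origin terminal 945.64 + freight 8335.97 + insurance 328.12 + destination terminal 859.34 + delivery 387.31 + duty 7753.11 = 18609.49
Landed cost = invoice 40735.16 + 18609.49 = 59344.65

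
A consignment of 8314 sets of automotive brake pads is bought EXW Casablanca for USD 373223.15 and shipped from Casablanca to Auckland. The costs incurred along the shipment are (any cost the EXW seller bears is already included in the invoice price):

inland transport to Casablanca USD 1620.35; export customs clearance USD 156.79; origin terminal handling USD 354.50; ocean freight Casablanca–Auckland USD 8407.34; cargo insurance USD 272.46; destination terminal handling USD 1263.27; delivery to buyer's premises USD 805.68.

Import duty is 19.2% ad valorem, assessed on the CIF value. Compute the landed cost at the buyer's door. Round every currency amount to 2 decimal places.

Total landed cost: USD 459838.18

EXW: the seller makes goods available at their premises; the buyer bears all onward costs.
CIF value = EXW price + inland to port + export clearance + origin terminal + freight + insurance = 373223.15 + 1620.35 + 156.79 + 354.50 + 8407.34 + 272.46 = 384034.59
Import duty = 384034.59 × 19.2% = 73734.64
Buyer bears: inland to port 1620.35 + export clearance 156.79 + origin terminal 354.50 + freight 8407.34 + insurance 272.46 + destination terminal 1263.27 + delivery 805.68 + duty 73734.64 = 86615.03
Landed cost = invoice 373223.15 + 86615.03 = 459838.18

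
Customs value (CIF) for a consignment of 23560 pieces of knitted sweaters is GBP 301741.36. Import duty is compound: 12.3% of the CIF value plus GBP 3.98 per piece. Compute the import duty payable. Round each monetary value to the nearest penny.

Import duty: GBP 130882.99

Ad valorem component: 301741.36 × 12.3% = 37114.19
Specific component: 23560 × 3.98 = 93768.80
Import duty = 37114.19 + 93768.80 = 130882.99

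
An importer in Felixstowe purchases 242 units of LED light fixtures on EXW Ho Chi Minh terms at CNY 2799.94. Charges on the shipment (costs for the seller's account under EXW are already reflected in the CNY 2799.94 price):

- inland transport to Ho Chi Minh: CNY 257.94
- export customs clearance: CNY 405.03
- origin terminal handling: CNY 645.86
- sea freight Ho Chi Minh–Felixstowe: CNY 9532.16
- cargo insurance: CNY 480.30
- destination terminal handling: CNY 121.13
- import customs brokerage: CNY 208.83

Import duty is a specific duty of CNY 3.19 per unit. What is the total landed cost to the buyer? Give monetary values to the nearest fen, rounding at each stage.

EXW: the seller makes goods available at their premises; the buyer bears all onward costs.
CIF value = EXW price + inland to port + export clearance + origin terminal + freight + insurance = 2799.94 + 257.94 + 405.03 + 645.86 + 9532.16 + 480.30 = 14121.23
Import duty = 242 × 3.19 = 771.98
Buyer bears: inland to port 257.94 + export clearance 405.03 + origin terminal 645.86 + freight 9532.16 + insurance 480.30 + destination terminal 121.13 + brokerage 208.83 + duty 771.98 = 12423.23
Landed cost = invoice 2799.94 + 12423.23 = 15223.17

Total landed cost: CNY 15223.17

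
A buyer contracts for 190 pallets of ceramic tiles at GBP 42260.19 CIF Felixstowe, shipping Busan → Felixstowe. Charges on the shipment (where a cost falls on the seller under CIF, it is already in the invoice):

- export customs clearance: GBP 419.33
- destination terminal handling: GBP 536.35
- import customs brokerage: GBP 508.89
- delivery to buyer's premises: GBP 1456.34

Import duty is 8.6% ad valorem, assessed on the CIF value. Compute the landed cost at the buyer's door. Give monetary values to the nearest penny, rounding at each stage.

CIF: the seller pays costs through ocean freight and marine insurance to the destination port.
Already in the invoice (seller's account under CIF): export clearance — exclude.
The CIF price already equals the CIF value: 42260.19
Import duty = 42260.19 × 8.6% = 3634.38
Buyer bears: destination terminal 536.35 + brokerage 508.89 + delivery 1456.34 + duty 3634.38 = 6135.96
Landed cost = invoice 42260.19 + 6135.96 = 48396.15

Total landed cost: GBP 48396.15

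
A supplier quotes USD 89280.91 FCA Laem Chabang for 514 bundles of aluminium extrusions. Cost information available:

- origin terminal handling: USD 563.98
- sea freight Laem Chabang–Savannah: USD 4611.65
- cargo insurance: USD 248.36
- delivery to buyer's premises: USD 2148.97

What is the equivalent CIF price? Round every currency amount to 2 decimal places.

CIF price: USD 94704.90

Not relevant to the conversion: delivery — on the buyer under both terms; not part of either seller's price.
From FCA to CIF, the seller additionally bears: origin terminal, freight, insurance.
CIF price = 89280.91 + 563.98 + 4611.65 + 248.36 = 94704.90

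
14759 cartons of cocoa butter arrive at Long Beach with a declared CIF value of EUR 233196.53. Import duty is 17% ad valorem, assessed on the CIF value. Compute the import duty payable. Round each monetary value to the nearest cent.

Import duty: EUR 39643.41

Import duty = 233196.53 × 17% = 39643.41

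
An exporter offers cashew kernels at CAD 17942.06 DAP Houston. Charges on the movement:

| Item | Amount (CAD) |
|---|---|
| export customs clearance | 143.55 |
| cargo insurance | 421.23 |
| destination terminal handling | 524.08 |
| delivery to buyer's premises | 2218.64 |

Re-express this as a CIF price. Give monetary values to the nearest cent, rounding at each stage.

CIF price: CAD 15199.34

Not relevant to the conversion: insurance, export clearance — on the seller under both DAP and CIF; already in the DAP price and stays in the CIF price.
From DAP to CIF, the seller no longer bears: destination terminal, delivery.
CIF price = 17942.06 − 524.08 − 2218.64 = 15199.34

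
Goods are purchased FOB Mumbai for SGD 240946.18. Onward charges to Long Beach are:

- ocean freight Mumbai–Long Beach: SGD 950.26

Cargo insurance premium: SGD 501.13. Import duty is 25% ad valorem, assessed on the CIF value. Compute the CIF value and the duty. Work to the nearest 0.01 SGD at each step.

CIF value: SGD 242397.57; import duty: SGD 60599.39

CIF = FOB price + freight + insurance
CIF = 240946.18 + 950.26 + 501.13 = 242397.57
Import duty = 242397.57 × 25% = 60599.39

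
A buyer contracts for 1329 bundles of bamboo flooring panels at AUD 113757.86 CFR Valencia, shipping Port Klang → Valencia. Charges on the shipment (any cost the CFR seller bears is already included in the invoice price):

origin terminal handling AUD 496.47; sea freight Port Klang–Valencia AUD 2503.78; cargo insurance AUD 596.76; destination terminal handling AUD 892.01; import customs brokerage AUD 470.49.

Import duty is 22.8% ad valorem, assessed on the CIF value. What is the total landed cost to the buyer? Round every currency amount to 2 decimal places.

CFR: the seller pays costs through ocean freight to the destination port, but not insurance.
Already in the invoice (seller's account under CFR): origin terminal, freight — exclude.
CIF value = CFR price + insurance = 113757.86 + 596.76 = 114354.62
Import duty = 114354.62 × 22.8% = 26072.85
Buyer bears: insurance 596.76 + destination terminal 892.01 + brokerage 470.49 + duty 26072.85 = 28032.11
Landed cost = invoice 113757.86 + 28032.11 = 141789.97

Total landed cost: AUD 141789.97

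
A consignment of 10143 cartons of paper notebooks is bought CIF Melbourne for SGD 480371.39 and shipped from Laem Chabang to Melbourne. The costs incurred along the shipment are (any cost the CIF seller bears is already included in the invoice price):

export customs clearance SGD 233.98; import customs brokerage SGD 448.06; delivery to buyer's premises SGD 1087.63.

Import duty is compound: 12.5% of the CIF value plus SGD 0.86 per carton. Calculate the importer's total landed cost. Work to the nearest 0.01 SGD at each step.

CIF: the seller pays costs through ocean freight and marine insurance to the destination port.
Already in the invoice (seller's account under CIF): export clearance — exclude.
The CIF price already equals the CIF value: 480371.39
Ad valorem component: 480371.39 × 12.5% = 60046.42
Specific component: 10143 × 0.86 = 8722.98
Import duty = 60046.42 + 8722.98 = 68769.40
Buyer bears: brokerage 448.06 + delivery 1087.63 + duty 68769.40 = 70305.09
Landed cost = invoice 480371.39 + 70305.09 = 550676.48

Total landed cost: SGD 550676.48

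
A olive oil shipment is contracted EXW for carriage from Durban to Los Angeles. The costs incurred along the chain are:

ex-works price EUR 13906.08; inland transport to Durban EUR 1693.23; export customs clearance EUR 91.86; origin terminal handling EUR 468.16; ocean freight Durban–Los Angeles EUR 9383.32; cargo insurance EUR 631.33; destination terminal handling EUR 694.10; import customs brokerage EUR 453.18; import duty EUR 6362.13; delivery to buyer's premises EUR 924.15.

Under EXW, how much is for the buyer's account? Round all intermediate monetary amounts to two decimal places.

EXW: the seller makes goods available at their premises; the buyer bears all onward costs.
Seller's account: goods 13906.08 = 13906.08
Buyer's account: inland to port 1693.23 + export clearance 91.86 + origin terminal 468.16 + freight 9383.32 + insurance 631.33 + destination terminal 694.10 + brokerage 453.18 + duty 6362.13 + delivery 924.15 = 20701.46

Buyer's account: EUR 20701.46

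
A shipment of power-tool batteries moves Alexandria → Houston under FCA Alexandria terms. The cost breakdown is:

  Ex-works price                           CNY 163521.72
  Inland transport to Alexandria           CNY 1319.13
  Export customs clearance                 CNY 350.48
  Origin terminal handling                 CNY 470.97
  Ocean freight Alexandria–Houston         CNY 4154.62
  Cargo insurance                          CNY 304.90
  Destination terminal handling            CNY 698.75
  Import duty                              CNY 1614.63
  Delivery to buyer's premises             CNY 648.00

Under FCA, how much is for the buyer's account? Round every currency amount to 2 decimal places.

Buyer's account: CNY 7891.87

FCA: the seller delivers export-cleared goods to the carrier; the buyer bears costs from that point.
Seller's account: goods 163521.72 + inland to port 1319.13 + export clearance 350.48 = 165191.33
Buyer's account: origin terminal 470.97 + freight 4154.62 + insurance 304.90 + destination terminal 698.75 + duty 1614.63 + delivery 648.00 = 7891.87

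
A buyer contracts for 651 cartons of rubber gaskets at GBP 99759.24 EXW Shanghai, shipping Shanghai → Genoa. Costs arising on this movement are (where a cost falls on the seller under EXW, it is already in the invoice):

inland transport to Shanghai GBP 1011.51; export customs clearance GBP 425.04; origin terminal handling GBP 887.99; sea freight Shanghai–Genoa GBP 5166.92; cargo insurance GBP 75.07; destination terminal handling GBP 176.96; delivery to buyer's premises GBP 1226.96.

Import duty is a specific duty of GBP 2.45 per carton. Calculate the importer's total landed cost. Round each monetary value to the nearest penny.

Total landed cost: GBP 110324.64

EXW: the seller makes goods available at their premises; the buyer bears all onward costs.
CIF value = EXW price + inland to port + export clearance + origin terminal + freight + insurance = 99759.24 + 1011.51 + 425.04 + 887.99 + 5166.92 + 75.07 = 107325.77
Import duty = 651 × 2.45 = 1594.95
Buyer bears: inland to port 1011.51 + export clearance 425.04 + origin terminal 887.99 + freight 5166.92 + insurance 75.07 + destination terminal 176.96 + delivery 1226.96 + duty 1594.95 = 10565.40
Landed cost = invoice 99759.24 + 10565.40 = 110324.64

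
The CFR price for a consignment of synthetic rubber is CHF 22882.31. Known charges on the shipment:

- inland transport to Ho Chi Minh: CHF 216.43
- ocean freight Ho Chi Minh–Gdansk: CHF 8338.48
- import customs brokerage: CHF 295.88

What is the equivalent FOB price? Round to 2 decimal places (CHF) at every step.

FOB price: CHF 14543.83

Not relevant to the conversion: inland to port — on the seller under both CFR and FOB; already in the CFR price and stays in the FOB price. brokerage — on the buyer under both terms; not part of either seller's price.
From CFR to FOB, the seller no longer bears: freight.
FOB price = 22882.31 − 8338.48 = 14543.83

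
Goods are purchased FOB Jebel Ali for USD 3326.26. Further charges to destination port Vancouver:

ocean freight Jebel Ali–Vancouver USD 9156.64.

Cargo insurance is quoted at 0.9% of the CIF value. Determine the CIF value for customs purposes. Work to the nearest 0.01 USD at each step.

CIF value: USD 12596.27

Let C be the CIF value. C = FOB price + freight + 0.9% × C
C − 0.9% × C = 3326.26 + 9156.64
0.991 × C = 12482.90
C = 12482.90 / 0.991 = 12596.27
Insurance premium = 0.9% × 12596.27 = 113.37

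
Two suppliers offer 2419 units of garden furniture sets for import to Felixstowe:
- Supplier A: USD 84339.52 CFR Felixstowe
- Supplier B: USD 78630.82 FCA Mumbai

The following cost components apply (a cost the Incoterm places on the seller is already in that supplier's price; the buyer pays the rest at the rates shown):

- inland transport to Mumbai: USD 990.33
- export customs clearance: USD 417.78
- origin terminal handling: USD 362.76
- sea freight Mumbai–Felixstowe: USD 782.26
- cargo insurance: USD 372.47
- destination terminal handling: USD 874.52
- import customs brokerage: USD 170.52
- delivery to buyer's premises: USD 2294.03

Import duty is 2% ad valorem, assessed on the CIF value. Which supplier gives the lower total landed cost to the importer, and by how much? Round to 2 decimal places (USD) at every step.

Supplier B is cheaper by USD 4654.95

Supplier A (CFR):
CIF value = CFR price + insurance = 84339.52 + 372.47 = 84711.99
Import duty = 84711.99 × 2% = 1694.24
Buyer bears (A): 372.47 + 874.52 + 170.52 + 2294.03 = 3711.54
Landed cost (A) = invoice 84339.52 + 3711.54 + duty 1694.24 = 89745.30
Supplier B (FCA):
CIF value = FCA price + origin terminal + freight + insurance = 78630.82 + 362.76 + 782.26 + 372.47 = 80148.31
Import duty = 80148.31 × 2% = 1602.97
Buyer bears (B): 362.76 + 782.26 + 372.47 + 874.52 + 170.52 + 2294.03 = 4856.56
Landed cost (B) = invoice 78630.82 + 4856.56 + duty 1602.97 = 85090.35
Difference = |89745.30 − 85090.35| = 4654.95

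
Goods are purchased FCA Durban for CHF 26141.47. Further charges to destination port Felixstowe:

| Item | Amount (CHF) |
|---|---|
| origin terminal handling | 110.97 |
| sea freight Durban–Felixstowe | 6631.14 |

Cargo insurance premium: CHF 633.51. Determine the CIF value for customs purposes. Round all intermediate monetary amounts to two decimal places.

CIF = FCA price + pre-shipment costs + freight + insurance
CIF = 26141.47 + 110.97 + 6631.14 + 633.51 = 33517.09

CIF value: CHF 33517.09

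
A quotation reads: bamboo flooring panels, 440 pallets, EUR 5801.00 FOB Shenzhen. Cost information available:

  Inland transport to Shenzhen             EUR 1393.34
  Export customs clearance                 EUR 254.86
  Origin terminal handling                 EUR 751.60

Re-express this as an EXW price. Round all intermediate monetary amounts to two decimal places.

EXW price: EUR 3401.20

From FOB to EXW, the seller no longer bears: inland to port, export clearance, origin terminal.
EXW price = 5801.00 − 1393.34 − 254.86 − 751.60 = 3401.20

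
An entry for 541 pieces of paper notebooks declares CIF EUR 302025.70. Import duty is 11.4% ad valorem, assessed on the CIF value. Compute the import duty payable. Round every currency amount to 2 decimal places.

Import duty = 302025.70 × 11.4% = 34430.93

Import duty: EUR 34430.93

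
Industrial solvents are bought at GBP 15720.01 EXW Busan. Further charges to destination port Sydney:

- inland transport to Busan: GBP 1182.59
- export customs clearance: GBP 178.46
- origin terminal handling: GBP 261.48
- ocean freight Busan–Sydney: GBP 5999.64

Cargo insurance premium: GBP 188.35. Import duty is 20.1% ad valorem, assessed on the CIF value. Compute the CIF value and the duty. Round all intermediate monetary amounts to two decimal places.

CIF value: GBP 23530.53; import duty: GBP 4729.64

CIF = EXW price + pre-shipment costs + freight + insurance
CIF = 15720.01 + 1182.59 + 178.46 + 261.48 + 5999.64 + 188.35 = 23530.53
Import duty = 23530.53 × 20.1% = 4729.64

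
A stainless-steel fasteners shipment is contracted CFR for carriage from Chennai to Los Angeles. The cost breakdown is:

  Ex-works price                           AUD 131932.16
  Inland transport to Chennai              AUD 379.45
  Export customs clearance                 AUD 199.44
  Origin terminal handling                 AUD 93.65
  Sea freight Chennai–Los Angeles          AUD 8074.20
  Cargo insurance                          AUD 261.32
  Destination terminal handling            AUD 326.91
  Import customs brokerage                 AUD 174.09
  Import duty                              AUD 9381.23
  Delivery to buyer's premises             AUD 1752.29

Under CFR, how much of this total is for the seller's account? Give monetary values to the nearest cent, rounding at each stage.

CFR: the seller pays costs through ocean freight to the destination port, but not insurance.
Seller's account: goods 131932.16 + inland to port 379.45 + export clearance 199.44 + origin terminal 93.65 + freight 8074.20 = 140678.90
Buyer's account: insurance 261.32 + destination terminal 326.91 + brokerage 174.09 + duty 9381.23 + delivery 1752.29 = 11895.84

Seller's account: AUD 140678.90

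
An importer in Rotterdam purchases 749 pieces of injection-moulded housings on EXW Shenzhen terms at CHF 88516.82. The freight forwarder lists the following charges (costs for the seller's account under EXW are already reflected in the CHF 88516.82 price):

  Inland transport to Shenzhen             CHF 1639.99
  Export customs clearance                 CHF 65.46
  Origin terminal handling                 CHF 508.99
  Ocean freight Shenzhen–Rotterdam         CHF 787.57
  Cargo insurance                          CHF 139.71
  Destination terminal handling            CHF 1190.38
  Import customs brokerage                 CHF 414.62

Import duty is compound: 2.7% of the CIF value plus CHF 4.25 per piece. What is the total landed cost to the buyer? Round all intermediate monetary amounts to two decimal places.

Total landed cost: CHF 98921.57

EXW: the seller makes goods available at their premises; the buyer bears all onward costs.
CIF value = EXW price + inland to port + export clearance + origin terminal + freight + insurance = 88516.82 + 1639.99 + 65.46 + 508.99 + 787.57 + 139.71 = 91658.54
Ad valorem component: 91658.54 × 2.7% = 2474.78
Specific component: 749 × 4.25 = 3183.25
Import duty = 2474.78 + 3183.25 = 5658.03
Buyer bears: inland to port 1639.99 + export clearance 65.46 + origin terminal 508.99 + freight 787.57 + insurance 139.71 + destination terminal 1190.38 + brokerage 414.62 + duty 5658.03 = 10404.75
Landed cost = invoice 88516.82 + 10404.75 = 98921.57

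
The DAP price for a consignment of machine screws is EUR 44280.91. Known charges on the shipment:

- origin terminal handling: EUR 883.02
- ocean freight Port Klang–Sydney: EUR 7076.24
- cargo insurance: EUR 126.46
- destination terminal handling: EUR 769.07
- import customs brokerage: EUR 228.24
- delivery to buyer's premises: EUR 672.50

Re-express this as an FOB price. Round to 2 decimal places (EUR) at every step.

Not relevant to the conversion: origin terminal — on the seller under both DAP and FOB; already in the DAP price and stays in the FOB price. brokerage — on the buyer under both terms; not part of either seller's price.
From DAP to FOB, the seller no longer bears: freight, insurance, destination terminal, delivery.
FOB price = 44280.91 − 7076.24 − 126.46 − 769.07 − 672.50 = 35636.64

FOB price: EUR 35636.64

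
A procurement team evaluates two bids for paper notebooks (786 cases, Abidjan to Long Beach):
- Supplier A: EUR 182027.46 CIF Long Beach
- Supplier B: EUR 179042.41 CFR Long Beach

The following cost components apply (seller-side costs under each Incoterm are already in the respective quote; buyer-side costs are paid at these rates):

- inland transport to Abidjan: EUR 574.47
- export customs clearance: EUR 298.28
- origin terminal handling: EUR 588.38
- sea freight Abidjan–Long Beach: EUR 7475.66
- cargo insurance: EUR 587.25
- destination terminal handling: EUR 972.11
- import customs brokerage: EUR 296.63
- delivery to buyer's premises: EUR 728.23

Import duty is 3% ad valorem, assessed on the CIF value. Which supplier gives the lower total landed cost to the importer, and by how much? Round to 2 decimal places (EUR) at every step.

Supplier B is cheaper by EUR 2469.73

Supplier A (CIF):
The CIF price already equals the CIF value: 182027.46
Import duty = 182027.46 × 3% = 5460.82
Buyer bears (A): 972.11 + 296.63 + 728.23 = 1996.97
Landed cost (A) = invoice 182027.46 + 1996.97 + duty 5460.82 = 189485.25
Supplier B (CFR):
CIF value = CFR price + insurance = 179042.41 + 587.25 = 179629.66
Import duty = 179629.66 × 3% = 5388.89
Buyer bears (B): 587.25 + 972.11 + 296.63 + 728.23 = 2584.22
Landed cost (B) = invoice 179042.41 + 2584.22 + duty 5388.89 = 187015.52
Difference = |189485.25 − 187015.52| = 2469.73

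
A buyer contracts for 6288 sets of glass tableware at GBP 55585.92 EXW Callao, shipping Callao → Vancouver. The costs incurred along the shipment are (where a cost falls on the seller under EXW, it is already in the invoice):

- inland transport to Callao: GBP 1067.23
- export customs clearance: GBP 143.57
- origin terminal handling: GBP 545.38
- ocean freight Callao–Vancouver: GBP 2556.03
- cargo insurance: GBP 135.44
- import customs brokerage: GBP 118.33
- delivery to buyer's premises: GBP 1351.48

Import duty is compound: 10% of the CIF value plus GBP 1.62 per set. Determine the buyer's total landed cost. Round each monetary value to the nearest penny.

Total landed cost: GBP 77693.30

EXW: the seller makes goods available at their premises; the buyer bears all onward costs.
CIF value = EXW price + inland to port + export clearance + origin terminal + freight + insurance = 55585.92 + 1067.23 + 143.57 + 545.38 + 2556.03 + 135.44 = 60033.57
Ad valorem component: 60033.57 × 10% = 6003.36
Specific component: 6288 × 1.62 = 10186.56
Import duty = 6003.36 + 10186.56 = 16189.92
Buyer bears: inland to port 1067.23 + export clearance 143.57 + origin terminal 545.38 + freight 2556.03 + insurance 135.44 + brokerage 118.33 + delivery 1351.48 + duty 16189.92 = 22107.38
Landed cost = invoice 55585.92 + 22107.38 = 77693.30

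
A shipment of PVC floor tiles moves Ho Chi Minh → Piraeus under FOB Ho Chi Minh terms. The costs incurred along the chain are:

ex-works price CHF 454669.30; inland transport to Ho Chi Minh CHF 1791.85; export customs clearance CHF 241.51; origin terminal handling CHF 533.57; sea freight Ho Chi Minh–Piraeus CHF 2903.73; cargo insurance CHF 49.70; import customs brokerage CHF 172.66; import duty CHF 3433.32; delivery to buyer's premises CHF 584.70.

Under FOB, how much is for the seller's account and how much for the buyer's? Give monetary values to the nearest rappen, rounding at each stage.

Seller: CHF 457236.23; buyer: CHF 7144.11

FOB: the seller bears costs until goods are on board at the origin port; the buyer bears freight, insurance and all costs thereafter.
Seller's account: goods 454669.30 + inland to port 1791.85 + export clearance 241.51 + origin terminal 533.57 = 457236.23
Buyer's account: freight 2903.73 + insurance 49.70 + brokerage 172.66 + duty 3433.32 + delivery 584.70 = 7144.11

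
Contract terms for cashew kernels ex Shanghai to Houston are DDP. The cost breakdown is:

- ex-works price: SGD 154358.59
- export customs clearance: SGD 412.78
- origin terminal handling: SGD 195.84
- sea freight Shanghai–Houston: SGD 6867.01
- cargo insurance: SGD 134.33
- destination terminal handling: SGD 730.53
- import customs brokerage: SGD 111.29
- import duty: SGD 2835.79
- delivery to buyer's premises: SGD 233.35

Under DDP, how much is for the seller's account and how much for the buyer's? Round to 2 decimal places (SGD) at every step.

Seller: SGD 165879.51; buyer: SGD 0.00

DDP: the seller bears all costs including import duty.
Seller's account: goods 154358.59 + export clearance 412.78 + origin terminal 195.84 + freight 6867.01 + insurance 134.33 + destination terminal 730.53 + brokerage 111.29 + duty 2835.79 + delivery 233.35 = 165879.51
Buyer's account: 0.00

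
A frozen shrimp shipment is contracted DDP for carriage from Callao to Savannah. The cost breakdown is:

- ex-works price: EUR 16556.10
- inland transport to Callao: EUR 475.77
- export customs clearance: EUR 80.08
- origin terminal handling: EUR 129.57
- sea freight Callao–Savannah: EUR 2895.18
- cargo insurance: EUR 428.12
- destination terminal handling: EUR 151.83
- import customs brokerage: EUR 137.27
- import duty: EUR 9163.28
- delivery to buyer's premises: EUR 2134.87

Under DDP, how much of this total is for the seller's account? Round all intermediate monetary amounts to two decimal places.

Seller's account: EUR 32152.07

DDP: the seller bears all costs including import duty.
Seller's account: goods 16556.10 + inland to port 475.77 + export clearance 80.08 + origin terminal 129.57 + freight 2895.18 + insurance 428.12 + destination terminal 151.83 + brokerage 137.27 + duty 9163.28 + delivery 2134.87 = 32152.07
Buyer's account: 0.00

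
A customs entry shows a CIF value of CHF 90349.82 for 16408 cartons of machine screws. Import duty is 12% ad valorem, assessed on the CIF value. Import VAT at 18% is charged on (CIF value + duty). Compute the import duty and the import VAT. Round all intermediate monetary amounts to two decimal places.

Import duty = 90349.82 × 12% = 10841.98
VAT base = CIF + duty = 90349.82 + 10841.98 = 101191.80
Import VAT = 101191.80 × 18% = 18214.52

Import duty: CHF 10841.98; import VAT: CHF 18214.52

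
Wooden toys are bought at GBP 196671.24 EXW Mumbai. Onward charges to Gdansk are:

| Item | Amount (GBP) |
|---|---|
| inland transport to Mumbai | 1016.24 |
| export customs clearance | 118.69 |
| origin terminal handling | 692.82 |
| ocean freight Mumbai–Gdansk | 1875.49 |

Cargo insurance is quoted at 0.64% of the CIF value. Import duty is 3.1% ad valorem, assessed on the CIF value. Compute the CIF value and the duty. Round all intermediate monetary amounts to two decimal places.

Let C be the CIF value. C = EXW price + pre-shipment costs + freight + 0.64% × C
C − 0.64% × C = 196671.24 + 1016.24 + 118.69 + 692.82 + 1875.49
0.9936 × C = 200374.48
C = 200374.48 / 0.9936 = 201665.14
Insurance premium = 0.64% × 201665.14 = 1290.66
Import duty = 201665.14 × 3.1% = 6251.62

CIF value: GBP 201665.14; import duty: GBP 6251.62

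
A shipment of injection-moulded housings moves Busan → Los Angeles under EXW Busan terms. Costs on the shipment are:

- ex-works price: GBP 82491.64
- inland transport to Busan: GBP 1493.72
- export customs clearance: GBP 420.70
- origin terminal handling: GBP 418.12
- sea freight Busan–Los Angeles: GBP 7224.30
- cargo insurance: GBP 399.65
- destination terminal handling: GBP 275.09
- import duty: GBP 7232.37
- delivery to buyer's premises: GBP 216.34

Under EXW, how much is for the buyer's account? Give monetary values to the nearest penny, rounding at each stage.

EXW: the seller makes goods available at their premises; the buyer bears all onward costs.
Seller's account: goods 82491.64 = 82491.64
Buyer's account: inland to port 1493.72 + export clearance 420.70 + origin terminal 418.12 + freight 7224.30 + insurance 399.65 + destination terminal 275.09 + duty 7232.37 + delivery 216.34 = 17680.29

Buyer's account: GBP 17680.29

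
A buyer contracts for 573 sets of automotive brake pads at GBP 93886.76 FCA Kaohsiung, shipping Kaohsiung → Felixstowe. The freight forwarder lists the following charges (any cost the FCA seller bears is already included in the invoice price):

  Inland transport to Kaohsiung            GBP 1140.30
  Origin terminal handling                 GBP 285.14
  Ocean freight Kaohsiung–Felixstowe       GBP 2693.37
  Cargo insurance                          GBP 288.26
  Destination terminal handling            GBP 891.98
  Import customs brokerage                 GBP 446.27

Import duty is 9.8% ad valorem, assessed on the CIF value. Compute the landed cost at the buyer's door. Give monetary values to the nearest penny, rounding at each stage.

Total landed cost: GBP 108012.83

FCA: the seller delivers export-cleared goods to the carrier; the buyer bears costs from that point.
Already in the invoice (seller's account under FCA): inland to port — exclude.
CIF value = FCA price + origin terminal + freight + insurance = 93886.76 + 285.14 + 2693.37 + 288.26 = 97153.53
Import duty = 97153.53 × 9.8% = 9521.05
Buyer bears: origin terminal 285.14 + freight 2693.37 + insurance 288.26 + destination terminal 891.98 + brokerage 446.27 + duty 9521.05 = 14126.07
Landed cost = invoice 93886.76 + 14126.07 = 108012.83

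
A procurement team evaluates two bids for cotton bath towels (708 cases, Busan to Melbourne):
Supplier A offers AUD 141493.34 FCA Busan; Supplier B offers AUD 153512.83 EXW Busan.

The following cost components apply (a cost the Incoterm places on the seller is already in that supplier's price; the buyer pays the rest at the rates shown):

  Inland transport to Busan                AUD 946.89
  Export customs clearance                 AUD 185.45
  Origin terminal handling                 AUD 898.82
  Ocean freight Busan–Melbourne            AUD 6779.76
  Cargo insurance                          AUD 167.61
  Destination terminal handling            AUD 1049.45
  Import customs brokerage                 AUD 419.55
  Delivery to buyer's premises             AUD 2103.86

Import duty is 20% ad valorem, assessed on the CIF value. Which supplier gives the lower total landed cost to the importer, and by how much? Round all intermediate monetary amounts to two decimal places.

Supplier A (FCA):
CIF value = FCA price + origin terminal + freight + insurance = 141493.34 + 898.82 + 6779.76 + 167.61 = 149339.53
Import duty = 149339.53 × 20% = 29867.91
Buyer bears (A): 898.82 + 6779.76 + 167.61 + 1049.45 + 419.55 + 2103.86 = 11419.05
Landed cost (A) = invoice 141493.34 + 11419.05 + duty 29867.91 = 182780.30
Supplier B (EXW):
CIF value = EXW price + inland to port + export clearance + origin terminal + freight + insurance = 153512.83 + 946.89 + 185.45 + 898.82 + 6779.76 + 167.61 = 162491.36
Import duty = 162491.36 × 20% = 32498.27
Buyer bears (B): 946.89 + 185.45 + 898.82 + 6779.76 + 167.61 + 1049.45 + 419.55 + 2103.86 = 12551.39
Landed cost (B) = invoice 153512.83 + 12551.39 + duty 32498.27 = 198562.49
Difference = |182780.30 − 198562.49| = 15782.19

Supplier A is cheaper by AUD 15782.19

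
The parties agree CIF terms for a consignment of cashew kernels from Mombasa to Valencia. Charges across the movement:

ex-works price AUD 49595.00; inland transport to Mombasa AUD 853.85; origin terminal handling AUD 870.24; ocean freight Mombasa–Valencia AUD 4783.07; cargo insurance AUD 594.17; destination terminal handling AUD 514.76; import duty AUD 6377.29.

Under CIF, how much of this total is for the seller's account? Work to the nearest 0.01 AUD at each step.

Seller's account: AUD 56696.33

CIF: the seller pays costs through ocean freight and marine insurance to the destination port.
Seller's account: goods 49595.00 + inland to port 853.85 + origin terminal 870.24 + freight 4783.07 + insurance 594.17 = 56696.33
Buyer's account: destination terminal 514.76 + duty 6377.29 = 6892.05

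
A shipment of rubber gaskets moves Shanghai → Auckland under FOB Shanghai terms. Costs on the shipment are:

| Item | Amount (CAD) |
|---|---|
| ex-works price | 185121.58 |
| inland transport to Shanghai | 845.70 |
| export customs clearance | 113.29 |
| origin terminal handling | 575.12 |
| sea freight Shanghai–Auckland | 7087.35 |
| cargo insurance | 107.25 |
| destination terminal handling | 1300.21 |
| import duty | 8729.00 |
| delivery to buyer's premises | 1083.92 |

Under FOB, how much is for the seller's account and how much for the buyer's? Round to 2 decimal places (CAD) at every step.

Seller: CAD 186655.69; buyer: CAD 18307.73

FOB: the seller bears costs until goods are on board at the origin port; the buyer bears freight, insurance and all costs thereafter.
Seller's account: goods 185121.58 + inland to port 845.70 + export clearance 113.29 + origin terminal 575.12 = 186655.69
Buyer's account: freight 7087.35 + insurance 107.25 + destination terminal 1300.21 + duty 8729.00 + delivery 1083.92 = 18307.73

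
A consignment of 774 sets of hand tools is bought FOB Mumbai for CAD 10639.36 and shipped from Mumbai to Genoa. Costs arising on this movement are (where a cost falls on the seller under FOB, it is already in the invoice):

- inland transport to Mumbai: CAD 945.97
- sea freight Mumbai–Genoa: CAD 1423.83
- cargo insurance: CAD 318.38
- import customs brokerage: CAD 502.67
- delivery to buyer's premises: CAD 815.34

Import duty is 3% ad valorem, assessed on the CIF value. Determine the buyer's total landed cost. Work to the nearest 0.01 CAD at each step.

FOB: the seller bears costs until goods are on board at the origin port; the buyer bears freight, insurance and all costs thereafter.
Already in the invoice (seller's account under FOB): inland to port — exclude.
CIF value = FOB price + freight + insurance = 10639.36 + 1423.83 + 318.38 = 12381.57
Import duty = 12381.57 × 3% = 371.45
Buyer bears: freight 1423.83 + insurance 318.38 + brokerage 502.67 + delivery 815.34 + duty 371.45 = 3431.67
Landed cost = invoice 10639.36 + 3431.67 = 14071.03

Total landed cost: CAD 14071.03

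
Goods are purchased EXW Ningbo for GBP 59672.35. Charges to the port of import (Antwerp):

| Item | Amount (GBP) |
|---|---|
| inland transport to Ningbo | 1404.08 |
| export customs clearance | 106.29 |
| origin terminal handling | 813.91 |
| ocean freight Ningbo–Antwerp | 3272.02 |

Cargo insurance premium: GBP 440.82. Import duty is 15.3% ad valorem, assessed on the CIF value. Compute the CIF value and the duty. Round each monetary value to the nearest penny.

CIF value: GBP 65709.47; import duty: GBP 10053.55

CIF = EXW price + pre-shipment costs + freight + insurance
CIF = 59672.35 + 1404.08 + 106.29 + 813.91 + 3272.02 + 440.82 = 65709.47
Import duty = 65709.47 × 15.3% = 10053.55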